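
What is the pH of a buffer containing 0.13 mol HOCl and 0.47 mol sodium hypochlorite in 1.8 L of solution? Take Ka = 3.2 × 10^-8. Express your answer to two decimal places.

pH = 8.05

pKa = −log(3.2 × 10^-8) = 7.495
Using pH = pKa + log([base]/[acid]) with [base]/[acid] = 0.47/0.13:
pH = 7.495 + (+0.558) = 8.05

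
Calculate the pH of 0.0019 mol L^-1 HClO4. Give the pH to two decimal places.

HClO4 is a strong acid and dissociates completely, so [H+] = 0.0019 M.
pH = -log(0.0019) = 2.72

pH = 2.72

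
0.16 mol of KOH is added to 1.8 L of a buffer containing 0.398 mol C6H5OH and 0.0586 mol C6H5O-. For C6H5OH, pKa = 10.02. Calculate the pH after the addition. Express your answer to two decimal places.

After neutralization: n(C6H5OH) = 0.238 mol, n(C6H5O-) = 0.219 mol.
Henderson–Hasselbalch with mole ratio 0.219/0.238: pH = 10.02 + (-0.036)

pH = 9.98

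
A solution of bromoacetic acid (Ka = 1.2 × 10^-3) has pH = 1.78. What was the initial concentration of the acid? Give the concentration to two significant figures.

[H+] = 10^(-1.78) = 1.66 × 10^-2 M = x
Ka = x²/(C₀ − x) ⇒ C₀ = x + x²/Ka
C₀ = 1.66 × 10^-2 + (1.66 × 10^-2)²/(1.2 × 10^-3) = 2.46 × 10^-1 M

C₀ = 2.5 × 10^-1 M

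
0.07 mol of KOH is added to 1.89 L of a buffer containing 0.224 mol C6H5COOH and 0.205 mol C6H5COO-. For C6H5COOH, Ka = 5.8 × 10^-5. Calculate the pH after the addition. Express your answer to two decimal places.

After neutralization: n(C6H5COOH) = 0.154 mol, n(C6H5COO-) = 0.275 mol.
pKa = −log(5.8 × 10^-5) = 4.237
Henderson–Hasselbalch with mole ratio 0.275/0.154: pH = 4.237 + (+0.252)

pH = 4.49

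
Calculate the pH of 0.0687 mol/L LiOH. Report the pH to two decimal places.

pH = 12.84

LiOH is a strong base; [OH-] = 0.0687 M.
pOH = -log(0.0687) = 1.16
pH = 14.00 - 1.16 = 12.84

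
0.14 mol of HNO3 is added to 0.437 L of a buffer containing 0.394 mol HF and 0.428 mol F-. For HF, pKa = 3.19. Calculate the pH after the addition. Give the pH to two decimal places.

pH = 2.92

After neutralization: n(HF) = 0.534 mol, n(F-) = 0.288 mol.
Henderson–Hasselbalch with mole ratio 0.288/0.534: pH = 3.19 + (-0.268)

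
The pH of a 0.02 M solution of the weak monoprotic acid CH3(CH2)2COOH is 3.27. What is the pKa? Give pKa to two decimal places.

[H+] = 10^(-3.27) = 5.37 × 10^-4 M
At equilibrium [HA] = 0.02 − 5.37 × 10^-4 = 1.95 × 10^-2 M
Ka = [H+][A-]/[HA] = (5.37 × 10^-4)² / 1.95 × 10^-2 = 1.48 × 10^-5
pKa = -log(1.48 × 10^-5) = 4.83

pKa = 4.83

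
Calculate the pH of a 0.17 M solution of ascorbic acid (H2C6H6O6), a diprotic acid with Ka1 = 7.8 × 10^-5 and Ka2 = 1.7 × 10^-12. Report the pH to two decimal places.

pH = 2.44

Since Ka1 ≫ Ka2, the first ionization dominates [H+].
Ka1 = x²/(0.17 − x) = 7.8 × 10^-5
x ≈ √(7.8 × 10^-5 × 0.17) = 3.64 × 10^-3 M
pH = −log(3.64 × 10^-3) = 2.44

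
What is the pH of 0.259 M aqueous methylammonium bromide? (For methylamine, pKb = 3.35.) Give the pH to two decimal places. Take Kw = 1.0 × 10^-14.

pH = 5.62

CH3NH3+ is the conjugate acid of the weak base CH3NH2.
Kb = 10^(−3.35) = 4.47 × 10^-4
Ka = Kw/Kb = 1.0×10^-14 / 4.47 × 10^-4 = 2.24 × 10^-11
From the ICE table, Ka = x²/(0.259 − x) = 2.24 × 10^-11.
Assume x ≪ 0.259: x ≈ √(2.24 × 10^-11 × 0.259) = 2.41 × 10^-6 M
(x/C₀ = 0.00093% < 5%, so the approximation holds.)
pH = −log(2.41 × 10^-6) = 5.62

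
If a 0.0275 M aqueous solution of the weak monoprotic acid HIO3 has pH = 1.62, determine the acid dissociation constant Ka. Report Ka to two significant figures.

[H+] = 10^(-1.62) = 2.40 × 10^-2 M
At equilibrium [HA] = 0.0275 − 2.40 × 10^-2 = 3.50 × 10^-3 M
Ka = [H+][A-]/[HA] = (2.40 × 10^-2)² / 3.50 × 10^-3 = 1.6 × 10^-1

Ka = 1.6 × 10^-1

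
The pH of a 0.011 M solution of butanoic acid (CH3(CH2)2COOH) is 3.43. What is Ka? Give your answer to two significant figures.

[H+] = 10^(-3.43) = 3.72 × 10^-4 M
At equilibrium [HA] = 0.011 − 3.72 × 10^-4 = 1.06 × 10^-2 M
Ka = [H+][A-]/[HA] = (3.72 × 10^-4)² / 1.06 × 10^-2 = 1.3 × 10^-5

Ka = 1.3 × 10^-5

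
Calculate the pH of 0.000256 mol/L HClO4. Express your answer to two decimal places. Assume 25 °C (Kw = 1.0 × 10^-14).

HClO4 is a strong acid and dissociates completely, so [H+] = 0.000256 M.
pH = -log(0.000256) = 3.59

pH = 3.59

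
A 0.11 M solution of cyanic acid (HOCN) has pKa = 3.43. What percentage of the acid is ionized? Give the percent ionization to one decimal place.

5.6%

HOCN ⇌ OCN- + H+; let x = [H+] at equilibrium.
Ka = 10^(−3.43) = 3.72 × 10^-4
Ka = x²/(C₀ − x); solving the quadratic gives x = 6.21 × 10^-3 M.
Fraction ionized = 6.21 × 10^-3 / 0.11 = 0.0565 → 5.6%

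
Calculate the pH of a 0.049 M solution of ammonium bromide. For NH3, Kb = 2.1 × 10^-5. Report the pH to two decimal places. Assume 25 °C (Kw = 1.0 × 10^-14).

NH4+ is the conjugate acid of the weak base NH3.
Ka = Kw/Kb = 1.0×10^-14 / 2.1 × 10^-5 = 4.76 × 10^-10
Ka = x²/(0.049 − x) = 4.76 × 10^-10
Assume x ≪ 0.049: x ≈ √(4.76 × 10^-10 × 0.049) = 4.83 × 10^-6 M
Check: 0.0099% ionized — well under 5%, approximation valid.
pH = −log[H+] = −log(4.83 × 10^-6) = 5.32

pH = 5.32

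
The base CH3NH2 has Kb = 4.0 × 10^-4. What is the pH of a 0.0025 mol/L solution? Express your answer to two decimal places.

CH3NH2 + H2O ⇌ CH3NH3+ + OH-
Kb = x²/(0.0025 − x) = 4.0 × 10^-4
x is not negligible relative to C₀; solve x² + 0.0004·x − 1e-06 = 0.
x = [−0.0004 + √(0.0004² + 4e-06)]/2 = 8.20 × 10^-4 M
pOH = −log(8.20 × 10^-4) = 3.09; pH = 14.00 − 3.09 = 10.91

pH = 10.91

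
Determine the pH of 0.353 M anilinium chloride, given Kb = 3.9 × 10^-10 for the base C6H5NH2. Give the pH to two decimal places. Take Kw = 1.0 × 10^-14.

C6H5NH3+ is the conjugate acid of the weak base C6H5NH2.
Ka = Kw/Kb = 1.0×10^-14 / 3.9 × 10^-10 = 2.56 × 10^-5
From the ICE table, Ka = x²/(0.353 − x) = 2.56 × 10^-5.
Since Ka ≪ C₀, x ≈ √(Ka·C₀) = 3.01 × 10^-3 M.
Check: 0.85% ionized — well under 5%, approximation valid.
pH = −log(3.01 × 10^-3) = 2.52

pH = 2.52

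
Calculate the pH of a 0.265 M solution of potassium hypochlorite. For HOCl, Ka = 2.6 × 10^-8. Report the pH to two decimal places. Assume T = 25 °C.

pH = 10.50

OCl- is the conjugate base of the weak acid HOCl.
Kb = Kw/Ka = 1.0×10^-14 / 2.6 × 10^-8 = 3.85 × 10^-7
Kb = [OH-]²/(0.265 − [OH-]) = 3.85 × 10^-7
Since Kb ≪ C₀, [OH-] ≈ √(Kb·C₀) = 3.19 × 10^-4 M.
Check: 0.12% ionized — well under 5%, approximation valid.
pOH = −log(3.19 × 10^-4) = 3.50; pH = 14.00 − 3.50 = 10.50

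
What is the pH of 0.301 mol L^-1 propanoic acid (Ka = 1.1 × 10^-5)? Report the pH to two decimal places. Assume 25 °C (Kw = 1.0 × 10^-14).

pH = 2.74

CH3CH2COOH ⇌ CH3CH2COO- + H+
Ka = [H+]²/(0.301 − [H+]) = 1.1 × 10^-5
Neglecting [H+] in the denominator: [H+] = √(1.1 × 10^-5 × 0.301) = 1.82 × 10^-3 M
Check: 0.6% ionized — well under 5%, approximation valid.
pH = −log(1.82 × 10^-3) = 2.74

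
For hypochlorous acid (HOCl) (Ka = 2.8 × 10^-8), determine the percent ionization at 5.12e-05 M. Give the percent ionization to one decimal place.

2.3%

HOCl ⇌ OCl- + H+; let x = [H+] at equilibrium.
x ≈ √(Ka·C₀) = √(2.8 × 10^-8 × 5.12e-05) = 1.20 × 10^-6 M
Fraction ionized = 1.20 × 10^-6 / 5.12e-05 = 0.0234 → 2.3%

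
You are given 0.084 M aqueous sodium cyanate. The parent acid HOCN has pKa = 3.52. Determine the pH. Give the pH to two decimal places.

OCN- is the conjugate base of the weak acid HOCN.
Ka = 10^(−3.52) = 3.02 × 10^-4
Kb = Kw/Ka = 1.0×10^-14 / 3.02 × 10^-4 = 3.31 × 10^-11
Kb = x²/(0.084 − x) = 3.31 × 10^-11
Neglecting x in the denominator: x = √(3.31 × 10^-11 × 0.084) = 1.67 × 10^-6 M
(x/C₀ = 0.002% < 5%, so the approximation holds.)
pOH = 5.78, so pH = 14.00 − pOH = 8.22

pH = 8.22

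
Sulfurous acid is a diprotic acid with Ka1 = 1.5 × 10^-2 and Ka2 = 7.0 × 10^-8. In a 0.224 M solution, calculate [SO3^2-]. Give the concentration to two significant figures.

First ionization gives [H+] ≈ [HSO3-] = 5.09 × 10^-2 M.
Second step: Ka2 = [H+][SO3^2-]/[HSO3-] ≈ [SO3^2-] (since [H+] ≈ [HSO3-]).
So [SO3^2-] ≈ Ka2.

7.0 × 10^-8 M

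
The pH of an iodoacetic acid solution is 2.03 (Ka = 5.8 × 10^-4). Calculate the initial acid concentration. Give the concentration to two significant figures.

[H+] = 10^(-2.03) = 9.33 × 10^-3 M = x
Ka = x²/(C₀ − x) ⇒ C₀ = x + x²/Ka
C₀ = 9.33 × 10^-3 + (9.33 × 10^-3)²/(5.8 × 10^-4) = 1.59 × 10^-1 M

C₀ = 1.6 × 10^-1 M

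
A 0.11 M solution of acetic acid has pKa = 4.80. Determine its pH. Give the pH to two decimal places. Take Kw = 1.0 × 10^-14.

pH = 2.88

CH3COOH ⇌ CH3COO- + H+
Ka = 10^(−4.80) = 1.58 × 10^-5
Let x = [H+] at equilibrium. Ka = x²/(0.11 − x).
Neglecting x in the denominator: x = √(1.58 × 10^-5 × 0.11) = 1.32 × 10^-3 M
pH = −log(1.32 × 10^-3) = 2.88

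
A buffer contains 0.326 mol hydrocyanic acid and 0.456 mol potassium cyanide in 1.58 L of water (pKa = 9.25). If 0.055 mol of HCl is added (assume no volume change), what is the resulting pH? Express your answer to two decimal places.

After neutralization: n(HCN) = 0.381 mol, n(CN-) = 0.401 mol.
pH = pKa + log([A⁻]/[HA]) = 9.25 + log(0.401/0.381) = 9.25 +0.022

pH = 9.27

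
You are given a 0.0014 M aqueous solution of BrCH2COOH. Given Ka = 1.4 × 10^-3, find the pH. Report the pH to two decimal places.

pH = 3.06

BrCH2COOH ⇌ BrCH2COO- + H+
From the ICE table, Ka = x²/(0.0014 − x) = 1.4 × 10^-3.
The 5% rule fails; solving x² + Ka·x − Ka·C₀ = 0 exactly:
x = (−Ka + √(Ka² + 4·Ka·C₀))/2 = 8.65 × 10^-4 M
pH = −log[H+] = −log(8.65 × 10^-4) = 3.06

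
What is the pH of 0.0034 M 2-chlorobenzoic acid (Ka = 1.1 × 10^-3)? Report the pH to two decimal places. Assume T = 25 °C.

pH = 2.84

ClC6H4COOH ⇌ ClC6H4COO- + H+
Ka = [H+]²/(0.0034 − [H+]) = 1.1 × 10^-3
The 5% rule fails; solving [H+]² + Ka·[H+] − Ka·C₀ = 0 exactly:
[H+] = (−Ka + √(Ka² + 4·Ka·C₀))/2 = 1.46 × 10^-3 M
pH = −log(1.46 × 10^-3) = 2.84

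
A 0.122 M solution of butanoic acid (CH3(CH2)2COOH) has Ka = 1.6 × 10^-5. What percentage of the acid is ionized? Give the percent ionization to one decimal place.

CH3(CH2)2COOH ⇌ CH3(CH2)2COO- + H+; let x = [H+] at equilibrium.
x ≈ √(Ka·C₀) = √(1.6 × 10^-5 × 0.122) = 1.40 × 10^-3 M
% ionization = x/C₀ × 100% = 1.40 × 10^-3/0.122 × 100% = 1.1%

1.1%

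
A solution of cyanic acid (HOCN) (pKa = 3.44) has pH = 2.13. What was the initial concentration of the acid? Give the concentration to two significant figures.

[H+] = 10^(-2.13) = 7.41 × 10^-3 M = x
Ka = 10^(−3.44) = 3.63 × 10^-4
Ka = x²/(C₀ − x) ⇒ C₀ = x + x²/Ka
C₀ = 7.41 × 10^-3 + (7.41 × 10^-3)²/(3.63 × 10^-4) = 1.59 × 10^-1 M

C₀ = 1.6 × 10^-1 M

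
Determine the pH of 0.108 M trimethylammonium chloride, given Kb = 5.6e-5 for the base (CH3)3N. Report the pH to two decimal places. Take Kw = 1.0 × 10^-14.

pH = 5.36

(CH3)3NH+ is the conjugate acid of the weak base (CH3)3N.
Ka = Kw/Kb = 1.0×10^-14 / 5.6 × 10^-5 = 1.79 × 10^-10
From the ICE table, Ka = [H+]²/(0.108 − [H+]) = 1.79 × 10^-10.
Assume [H+] ≪ 0.108: [H+] ≈ √(1.79 × 10^-10 × 0.108) = 4.40 × 10^-6 M
pH = −log[H+] = −log(4.40 × 10^-6) = 5.36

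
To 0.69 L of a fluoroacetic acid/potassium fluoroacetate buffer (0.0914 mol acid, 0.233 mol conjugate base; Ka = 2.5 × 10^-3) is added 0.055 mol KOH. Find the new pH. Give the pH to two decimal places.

pH = 3.50

OH- converts FCH2COOH to FCH2COO-: FCH2COOH → 0.0364 mol, FCH2COO- → 0.288 mol.
pKa = −log(2.5 × 10^-3) = 2.602
Henderson–Hasselbalch with mole ratio 0.288/0.0364: pH = 2.602 + (+0.898)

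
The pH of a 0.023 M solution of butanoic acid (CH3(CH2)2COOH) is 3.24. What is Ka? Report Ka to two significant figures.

[H+] = 10^(-3.24) = 5.75 × 10^-4 M
At equilibrium [HA] = 0.023 − 5.75 × 10^-4 = 2.24 × 10^-2 M
Ka = [H+][A-]/[HA] = (5.75 × 10^-4)² / 2.24 × 10^-2 = 1.5 × 10^-5

Ka = 1.5 × 10^-5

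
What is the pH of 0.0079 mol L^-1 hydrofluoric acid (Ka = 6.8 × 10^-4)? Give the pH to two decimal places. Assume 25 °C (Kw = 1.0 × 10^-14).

pH = 2.70

HF ⇌ F- + H+
Ka = [H+]²/(0.0079 − [H+]) = 6.8 × 10^-4
The 5% rule fails; solving [H+]² + Ka·[H+] − Ka·C₀ = 0 exactly:
[H+] = [−0.00068 + √(0.00068² + 2.15e-05)]/2 = 2.00 × 10^-3 M
pH = −log(2.00 × 10^-3) = 2.70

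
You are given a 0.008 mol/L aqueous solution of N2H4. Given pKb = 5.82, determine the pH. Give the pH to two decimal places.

pH = 10.04

N2H4 + H2O ⇌ N2H5+ + OH-
Kb = 10^(−5.82) = 1.51 × 10^-6
From the ICE table, Kb = [OH-]²/(0.008 − [OH-]) = 1.51 × 10^-6.
Since Kb ≪ C₀, [OH-] ≈ √(Kb·C₀) = 1.10 × 10^-4 M.
Check: 1.4% ionized — well under 5%, approximation valid.
pOH = 3.96, so pH = 14.00 − pOH = 10.04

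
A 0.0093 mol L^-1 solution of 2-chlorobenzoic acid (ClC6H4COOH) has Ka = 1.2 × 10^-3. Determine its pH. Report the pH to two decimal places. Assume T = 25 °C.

ClC6H4COOH ⇌ ClC6H4COO- + H+
From the ICE table, Ka = x²/(0.0093 − x) = 1.2 × 10^-3.
The 5% rule fails; solving x² + Ka·x − Ka·C₀ = 0 exactly:
x = (−Ka + √(Ka² + 4·Ka·C₀))/2 = 2.79 × 10^-3 M
pH = −log(2.79 × 10^-3) = 2.55

pH = 2.55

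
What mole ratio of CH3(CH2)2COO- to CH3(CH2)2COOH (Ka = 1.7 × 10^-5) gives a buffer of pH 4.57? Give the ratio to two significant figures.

pKa = -log(1.7 × 10^-5) = 4.770
pH = pKa + log(r) ⇒ log(r) = 4.57 − 4.770 = -0.200
r = [CH3(CH2)2COO-]/[CH3(CH2)2COOH] = 10^(-0.200) = 0.631

ratio = 0.63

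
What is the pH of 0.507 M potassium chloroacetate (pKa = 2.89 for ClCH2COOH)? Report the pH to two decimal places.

ClCH2COO- is the conjugate base of the weak acid ClCH2COOH.
Ka = 10^(−2.89) = 1.29 × 10^-3
Kb = Kw/Ka = 1.0×10^-14 / 1.29 × 10^-3 = 7.75 × 10^-12
Let x = [OH-] at equilibrium. Kb = x²/(0.507 − x).
Neglecting x in the denominator: x = √(7.75 × 10^-12 × 0.507) = 1.98 × 10^-6 M
Check: 0.00039% ionized — well under 5%, approximation valid.
pOH = 5.70, so pH = 14.00 − pOH = 8.30

pH = 8.30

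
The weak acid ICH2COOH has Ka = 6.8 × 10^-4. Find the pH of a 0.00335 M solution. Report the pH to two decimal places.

ICH2COOH ⇌ ICH2COO- + H+
Ka = [H+]²/(0.00335 − [H+]) = 6.8 × 10^-4
Here C₀/Ka ≈ 4.93, so the small-[H+] approximation fails. Use the quadratic:
[H+] = [−0.00068 + √(0.00068² + 9.11e-06)]/2 = 1.21 × 10^-3 M
pH = −log(1.21 × 10^-3) = 2.92

pH = 2.92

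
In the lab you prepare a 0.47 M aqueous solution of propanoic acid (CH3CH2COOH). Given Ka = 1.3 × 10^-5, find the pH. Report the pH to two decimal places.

pH = 2.61

CH3CH2COOH ⇌ CH3CH2COO- + H+
Ka = [H+]²/(0.47 − [H+]) = 1.3 × 10^-5
Neglecting [H+] in the denominator: [H+] = √(1.3 × 10^-5 × 0.47) = 2.47 × 10^-3 M
Check: 0.53% ionized — well under 5%, approximation valid.
pH = −log[H+] = −log(2.47 × 10^-3) = 2.61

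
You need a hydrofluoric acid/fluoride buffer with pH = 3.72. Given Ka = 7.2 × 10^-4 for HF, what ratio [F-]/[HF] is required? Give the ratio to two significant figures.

ratio = 3.8

pKa = -log(7.2 × 10^-4) = 3.143
pH = pKa + log(r) ⇒ log(r) = 3.72 − 3.143 = +0.577
r = [F-]/[HF] = 10^(+0.577) = 3.78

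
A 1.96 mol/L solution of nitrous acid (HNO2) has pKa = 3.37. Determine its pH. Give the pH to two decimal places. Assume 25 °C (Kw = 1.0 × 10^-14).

HNO2 ⇌ NO2- + H+
Ka = 10^(−3.37) = 4.27 × 10^-4
From the ICE table, Ka = x²/(1.96 − x) = 4.27 × 10^-4.
Assume x ≪ 1.96: x ≈ √(4.27 × 10^-4 × 1.96) = 2.89 × 10^-2 M
Check: 1.5% ionized — well under 5%, approximation valid.
pH = −log[H+] = −log(2.89 × 10^-2) = 1.54

pH = 1.54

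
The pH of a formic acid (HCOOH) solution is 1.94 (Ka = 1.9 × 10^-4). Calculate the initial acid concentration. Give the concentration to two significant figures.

C₀ = 7.1 × 10^-1 M

[H+] = 10^(-1.94) = 1.15 × 10^-2 M = x
Ka = x²/(C₀ − x) ⇒ C₀ = x + x²/Ka
C₀ = 1.15 × 10^-2 + (1.15 × 10^-2)²/(1.9 × 10^-4) = 7.08 × 10^-1 M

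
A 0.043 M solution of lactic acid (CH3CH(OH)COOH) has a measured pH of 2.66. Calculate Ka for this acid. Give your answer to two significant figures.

Ka = 1.2 × 10^-4

[H+] = 10^(-2.66) = 2.19 × 10^-3 M
At equilibrium [HA] = 0.043 − 2.19 × 10^-3 = 4.08 × 10^-2 M
Ka = [H+][A-]/[HA] = (2.19 × 10^-3)² / 4.08 × 10^-2 = 1.2 × 10^-4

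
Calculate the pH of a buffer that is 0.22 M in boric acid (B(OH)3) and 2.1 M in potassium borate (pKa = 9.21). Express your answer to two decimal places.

pH = pKa + log([A⁻]/[HA]) = 9.21 + log(2.1/0.22)
pH = 9.21 + (+0.980) = 10.19

pH = 10.19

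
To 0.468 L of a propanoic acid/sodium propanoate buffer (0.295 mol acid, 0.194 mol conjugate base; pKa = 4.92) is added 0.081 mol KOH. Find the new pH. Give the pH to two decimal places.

After neutralization: n(CH3CH2COOH) = 0.214 mol, n(CH3CH2COO-) = 0.275 mol.
pH = pKa + log(n_CH3CH2COO-/n_CH3CH2COOH) = 4.92 + log(0.275/0.214) = 4.92 + (+0.109)

pH = 5.03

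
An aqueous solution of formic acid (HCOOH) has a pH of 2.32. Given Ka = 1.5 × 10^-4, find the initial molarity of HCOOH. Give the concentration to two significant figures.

[H+] = 10^(-2.32) = 4.79 × 10^-3 M = x
Ka = x²/(C₀ − x) ⇒ C₀ = x + x²/Ka
C₀ = 4.79 × 10^-3 + (4.79 × 10^-3)²/(1.5 × 10^-4) = 1.58 × 10^-1 M

C₀ = 1.6 × 10^-1 M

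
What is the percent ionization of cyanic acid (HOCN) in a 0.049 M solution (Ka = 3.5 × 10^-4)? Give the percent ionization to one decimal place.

8.1%

HOCN ⇌ OCN- + H+; let x = [H+] at equilibrium.
Solve x² + 0.00035x − 1.72e-05 = 0 → x = 3.97 × 10^-3 M
% ionization = x/C₀ × 100% = 3.97 × 10^-3/0.049 × 100% = 8.1%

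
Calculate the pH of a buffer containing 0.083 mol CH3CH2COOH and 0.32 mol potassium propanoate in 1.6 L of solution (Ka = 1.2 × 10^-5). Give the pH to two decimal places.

pH = 5.51

pKa = −log(1.2 × 10^-5) = 4.921
Henderson–Hasselbalch: pH = pKa + log([CH3CH2COO-]/[CH3CH2COOH]) = 4.921 + log(0.32/0.083)
pH = 4.921 + (+0.586) = 5.51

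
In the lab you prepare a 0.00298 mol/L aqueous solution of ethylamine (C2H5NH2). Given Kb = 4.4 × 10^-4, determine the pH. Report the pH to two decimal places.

pH = 10.98

C2H5NH2 + H2O ⇌ C2H5NH3+ + OH-
From the ICE table, Kb = x²/(0.00298 − x) = 4.4 × 10^-4.
The 5% rule fails; solving x² + Kb·x − Kb·C₀ = 0 exactly:
x = (−Kb + √(Kb² + 4·Kb·C₀))/2 = 9.46 × 10^-4 M
pOH = −log(9.46 × 10^-4) = 3.02; pH = 14.00 − 3.02 = 10.98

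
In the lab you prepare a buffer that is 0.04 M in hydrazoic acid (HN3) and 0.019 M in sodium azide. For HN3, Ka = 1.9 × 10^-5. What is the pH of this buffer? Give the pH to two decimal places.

pKa = −log(1.9 × 10^-5) = 4.721
Using pH = pKa + log([base]/[acid]) with [base]/[acid] = 0.019/0.04:
pH = 4.721 + (-0.323) = 4.40

pH = 4.40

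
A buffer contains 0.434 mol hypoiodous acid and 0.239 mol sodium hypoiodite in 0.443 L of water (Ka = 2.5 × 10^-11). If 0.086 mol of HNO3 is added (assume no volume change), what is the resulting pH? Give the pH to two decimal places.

After neutralization: n(HOI) = 0.52 mol, n(OI-) = 0.153 mol.
pKa = −log(2.5 × 10^-11) = 10.602
Henderson–Hasselbalch with mole ratio 0.153/0.52: pH = 10.602 + (-0.531)

pH = 10.07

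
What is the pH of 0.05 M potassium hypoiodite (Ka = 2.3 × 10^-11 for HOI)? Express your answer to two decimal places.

pH = 11.65

OI- is the conjugate base of the weak acid HOI.
Kb = Kw/Ka = 1.0×10^-14 / 2.3 × 10^-11 = 4.35 × 10^-4
From the ICE table, Kb = [OH-]²/(0.05 − [OH-]) = 4.35 × 10^-4.
Here C₀/Kb ≈ 115, so the small-[OH-] approximation fails. Use the quadratic:
[OH-] = (−Kb + √(Kb² + 4·Kb·C₀))/2 = 4.45 × 10^-3 M
pOH = 2.35, so pH = 14.00 − pOH = 11.65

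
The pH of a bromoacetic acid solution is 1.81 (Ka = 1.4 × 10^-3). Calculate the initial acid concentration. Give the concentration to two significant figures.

C₀ = 1.9 × 10^-1 M

[H+] = 10^(-1.81) = 1.55 × 10^-2 M = x
Ka = x²/(C₀ − x) ⇒ C₀ = x + x²/Ka
C₀ = 1.55 × 10^-2 + (1.55 × 10^-2)²/(1.4 × 10^-3) = 1.87 × 10^-1 M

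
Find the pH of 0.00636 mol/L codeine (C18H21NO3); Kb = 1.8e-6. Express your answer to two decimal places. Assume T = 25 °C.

C18H21NO3 + H2O ⇌ C18H22NO3+ + OH-
Kb = [OH-]²/(0.00636 − [OH-]) = 1.8 × 10^-6
Neglecting [OH-] in the denominator: [OH-] = √(1.8 × 10^-6 × 0.00636) = 1.07 × 10^-4 M
pOH = −log(1.07 × 10^-4) = 3.97; pH = 14.00 − 3.97 = 10.03

pH = 10.03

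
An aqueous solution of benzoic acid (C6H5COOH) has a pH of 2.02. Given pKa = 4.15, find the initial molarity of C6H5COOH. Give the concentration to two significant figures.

[H+] = 10^(-2.02) = 9.55 × 10^-3 M = x
Ka = 10^(−4.15) = 7.08 × 10^-5
Ka = x²/(C₀ − x) ⇒ C₀ = x + x²/Ka
C₀ = 9.55 × 10^-3 + (9.55 × 10^-3)²/(7.08 × 10^-5) = 1.30 M

C₀ = 1.3 M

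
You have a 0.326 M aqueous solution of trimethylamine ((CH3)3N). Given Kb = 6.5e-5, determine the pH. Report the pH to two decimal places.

pH = 11.66

(CH3)3N + H2O ⇌ (CH3)3NH+ + OH-
Kb = [OH-]²/(0.326 − [OH-]) = 6.5 × 10^-5
Since Kb ≪ C₀, [OH-] ≈ √(Kb·C₀) = 4.60 × 10^-3 M.
pOH = −log(4.60 × 10^-3) = 2.34; pH = 14.00 − 2.34 = 11.66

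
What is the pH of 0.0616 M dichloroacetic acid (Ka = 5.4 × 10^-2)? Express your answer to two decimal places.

pH = 1.44

Cl2CHCOOH ⇌ Cl2CHCOO- + H+
From the ICE table, Ka = x²/(0.0616 − x) = 5.4 × 10^-2.
The 5% rule fails; solving x² + Ka·x − Ka·C₀ = 0 exactly:
x = [−0.054 + √(0.054² + 0.0133)]/2 = 3.67 × 10^-2 M
pH = −log[H+] = −log(3.67 × 10^-2) = 1.44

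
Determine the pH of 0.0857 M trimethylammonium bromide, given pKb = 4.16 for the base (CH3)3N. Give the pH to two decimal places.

pH = 5.45

(CH3)3NH+ is the conjugate acid of the weak base (CH3)3N.
Kb = 10^(−4.16) = 6.92 × 10^-5
Ka = Kw/Kb = 1.0×10^-14 / 6.92 × 10^-5 = 1.45 × 10^-10
From the ICE table, Ka = [H+]²/(0.0857 − [H+]) = 1.45 × 10^-10.
Neglecting [H+] in the denominator: [H+] = √(1.45 × 10^-10 × 0.0857) = 3.53 × 10^-6 M
pH = −log[H+] = −log(3.53 × 10^-6) = 5.45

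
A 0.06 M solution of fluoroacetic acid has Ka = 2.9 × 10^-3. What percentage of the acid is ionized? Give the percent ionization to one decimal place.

19.7%

FCH2COOH ⇌ FCH2COO- + H+; let x = [H+] at equilibrium.
Ka = x²/(C₀ − x); solving the quadratic gives x = 1.18 × 10^-2 M.
Fraction ionized = 1.18 × 10^-2 / 0.06 = 0.1967 → 19.7%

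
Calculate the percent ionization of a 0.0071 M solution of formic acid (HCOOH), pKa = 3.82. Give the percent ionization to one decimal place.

13.6%

HCOOH ⇌ HCOO- + H+; let x = [H+] at equilibrium.
Ka = 10^(−3.82) = 1.51 × 10^-4
Ka = x²/(C₀ − x); solving the quadratic gives x = 9.63 × 10^-4 M.
% ionization = x/C₀ × 100% = 9.63 × 10^-4/0.0071 × 100% = 13.6%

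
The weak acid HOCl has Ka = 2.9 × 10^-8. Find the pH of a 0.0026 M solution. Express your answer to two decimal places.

HOCl ⇌ OCl- + H+
Ka = [H+]²/(0.0026 − [H+]) = 2.9 × 10^-8
Neglecting [H+] in the denominator: [H+] = √(2.9 × 10^-8 × 0.0026) = 8.68 × 10^-6 M
([H+]/C₀ = 0.33% < 5%, so the approximation holds.)
pH = −log[H+] = −log(8.68 × 10^-6) = 5.06

pH = 5.06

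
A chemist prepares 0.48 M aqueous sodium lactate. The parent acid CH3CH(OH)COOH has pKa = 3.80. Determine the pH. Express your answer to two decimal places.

pH = 8.74

CH3CH(OH)COO- is the conjugate base of the weak acid CH3CH(OH)COOH.
Ka = 10^(−3.80) = 1.58 × 10^-4
Kb = Kw/Ka = 1.0×10^-14 / 1.58 × 10^-4 = 6.33 × 10^-11
Kb = x²/(0.48 − x) = 6.33 × 10^-11
Assume x ≪ 0.48: x ≈ √(6.33 × 10^-11 × 0.48) = 5.51 × 10^-6 M
Check: 0.0011% ionized — well under 5%, approximation valid.
pOH = 5.26, so pH = 14.00 − pOH = 8.74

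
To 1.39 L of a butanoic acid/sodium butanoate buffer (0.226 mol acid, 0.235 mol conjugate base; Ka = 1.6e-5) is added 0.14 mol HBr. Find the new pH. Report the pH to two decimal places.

After neutralization: n(CH3(CH2)2COOH) = 0.366 mol, n(CH3(CH2)2COO-) = 0.095 mol.
pKa = −log(1.6 × 10^-5) = 4.796
Henderson–Hasselbalch with mole ratio 0.095/0.366: pH = 4.796 + (-0.586)

pH = 4.21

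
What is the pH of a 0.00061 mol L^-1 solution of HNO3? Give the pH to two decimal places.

HNO3 is a strong acid and dissociates completely, so [H+] = 0.00061 M.
pH = -log(0.00061) = 3.21

pH = 3.21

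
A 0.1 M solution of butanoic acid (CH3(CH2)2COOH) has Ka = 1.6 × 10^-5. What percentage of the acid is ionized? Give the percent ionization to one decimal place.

CH3(CH2)2COOH ⇌ CH3(CH2)2COO- + H+; let x = [H+] at equilibrium.
x ≈ √(Ka·C₀) = √(1.6 × 10^-5 × 0.1) = 1.26 × 10^-3 M
Fraction ionized = 1.26 × 10^-3 / 0.1 = 0.0126 → 1.3%

1.3%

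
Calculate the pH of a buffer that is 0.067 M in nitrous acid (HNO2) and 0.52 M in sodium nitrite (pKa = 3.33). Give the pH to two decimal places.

pH = 4.22

Henderson–Hasselbalch: pH = pKa + log([NO2-]/[HNO2]) = 3.33 + log(0.52/0.067)
pH = 3.33 + (+0.890) = 4.22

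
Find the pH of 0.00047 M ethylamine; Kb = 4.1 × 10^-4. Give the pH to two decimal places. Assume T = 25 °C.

pH = 10.45

C2H5NH2 + H2O ⇌ C2H5NH3+ + OH-
Kb = [OH-]²/(0.00047 − [OH-]) = 4.1 × 10^-4
The 5% rule fails; solving [OH-]² + Kb·[OH-] − Kb·C₀ = 0 exactly:
[OH-] = (−Kb + √(Kb² + 4·Kb·C₀))/2 = 2.79 × 10^-4 M
pOH = −log(2.79 × 10^-4) = 3.55; pH = 14.00 − 3.55 = 10.45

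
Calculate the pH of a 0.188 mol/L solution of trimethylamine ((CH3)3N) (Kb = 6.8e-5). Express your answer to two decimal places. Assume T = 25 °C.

pH = 11.55

(CH3)3N + H2O ⇌ (CH3)3NH+ + OH-
From the ICE table, Kb = [OH-]²/(0.188 − [OH-]) = 6.8 × 10^-5.
Assume [OH-] ≪ 0.188: [OH-] ≈ √(6.8 × 10^-5 × 0.188) = 3.58 × 10^-3 M
pOH = −log(3.58 × 10^-3) = 2.45; pH = 14.00 − 2.45 = 11.55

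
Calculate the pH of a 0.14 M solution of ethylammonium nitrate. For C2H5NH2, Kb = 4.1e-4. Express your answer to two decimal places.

pH = 5.73

C2H5NH3+ is the conjugate acid of the weak base C2H5NH2.
Ka = Kw/Kb = 1.0×10^-14 / 4.1 × 10^-4 = 2.44 × 10^-11
From the ICE table, Ka = x²/(0.14 − x) = 2.44 × 10^-11.
Neglecting x in the denominator: x = √(2.44 × 10^-11 × 0.14) = 1.85 × 10^-6 M
(x/C₀ = 0.0013% < 5%, so the approximation holds.)
pH = −log(1.85 × 10^-6) = 5.73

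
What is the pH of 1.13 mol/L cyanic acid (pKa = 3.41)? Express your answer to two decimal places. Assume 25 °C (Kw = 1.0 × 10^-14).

pH = 1.68

HOCN ⇌ OCN- + H+
Ka = 10^(−3.41) = 3.89 × 10^-4
Let x = [H+] at equilibrium. Ka = x²/(1.13 − x).
Since Ka ≪ C₀, x ≈ √(Ka·C₀) = 2.10 × 10^-2 M.
pH = −log(2.10 × 10^-2) = 1.68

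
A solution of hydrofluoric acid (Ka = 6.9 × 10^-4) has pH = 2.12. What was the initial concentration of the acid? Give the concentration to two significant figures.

C₀ = 9.1 × 10^-2 M

[H+] = 10^(-2.12) = 7.59 × 10^-3 M = x
Ka = x²/(C₀ − x) ⇒ C₀ = x + x²/Ka
C₀ = 7.59 × 10^-3 + (7.59 × 10^-3)²/(6.9 × 10^-4) = 9.11 × 10^-2 M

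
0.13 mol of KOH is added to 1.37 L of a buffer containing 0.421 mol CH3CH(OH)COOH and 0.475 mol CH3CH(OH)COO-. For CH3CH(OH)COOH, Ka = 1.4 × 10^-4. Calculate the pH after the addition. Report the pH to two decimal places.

pH = 4.17

After neutralization: n(CH3CH(OH)COOH) = 0.291 mol, n(CH3CH(OH)COO-) = 0.605 mol.
pKa = −log(1.4 × 10^-4) = 3.854
Henderson–Hasselbalch with mole ratio 0.605/0.291: pH = 3.854 + (+0.318)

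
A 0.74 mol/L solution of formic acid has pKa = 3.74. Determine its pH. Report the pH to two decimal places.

pH = 1.94

HCOOH ⇌ HCOO- + H+
Ka = 10^(−3.74) = 1.82 × 10^-4
Ka = [H+]²/(0.74 − [H+]) = 1.82 × 10^-4
Assume [H+] ≪ 0.74: [H+] ≈ √(1.82 × 10^-4 × 0.74) = 1.16 × 10^-2 M
pH = −log[H+] = −log(1.16 × 10^-2) = 1.94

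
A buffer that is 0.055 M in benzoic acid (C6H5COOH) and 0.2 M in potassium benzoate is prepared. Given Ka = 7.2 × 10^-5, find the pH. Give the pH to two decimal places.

pH = 4.70

pKa = −log(7.2 × 10^-5) = 4.143
pH = pKa + log([A⁻]/[HA]) = 4.143 + log(0.2/0.055)
pH = 4.143 + (+0.561) = 4.70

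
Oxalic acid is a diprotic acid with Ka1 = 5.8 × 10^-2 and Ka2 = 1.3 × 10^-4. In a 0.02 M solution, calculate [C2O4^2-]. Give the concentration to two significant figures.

1.3 × 10^-4 M

First ionization gives [H+] ≈ [HC2O4-] = 1.57 × 10^-2 M.
Second step: Ka2 = [H+][C2O4^2-]/[HC2O4-] ≈ [C2O4^2-] (since [H+] ≈ [HC2O4-]).
So [C2O4^2-] ≈ Ka2.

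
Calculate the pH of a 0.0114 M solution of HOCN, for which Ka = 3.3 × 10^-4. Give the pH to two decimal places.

HOCN ⇌ OCN- + H+
Ka = x²/(0.0114 − x) = 3.3 × 10^-4
x is not negligible relative to C₀; solve x² + 0.00033·x − 3.76e-06 = 0.
x = [−0.00033 + √(0.00033² + 1.5e-05)]/2 = 1.78 × 10^-3 M
pH = −log(1.78 × 10^-3) = 2.75

pH = 2.75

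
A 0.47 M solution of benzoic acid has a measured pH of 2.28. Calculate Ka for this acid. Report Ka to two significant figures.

Ka = 5.9 × 10^-5

[H+] = 10^(-2.28) = 5.25 × 10^-3 M
At equilibrium [HA] = 0.47 − 5.25 × 10^-3 = 4.65 × 10^-1 M
Ka = [H+][A-]/[HA] = (5.25 × 10^-3)² / 4.65 × 10^-1 = 5.9 × 10^-5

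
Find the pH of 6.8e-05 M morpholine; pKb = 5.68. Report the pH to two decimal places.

C4H8ONH + H2O ⇌ C4H8ONH2+ + OH-
Kb = 10^(−5.68) = 2.09 × 10^-6
Kb = [OH-]²/(6.8e-05 − [OH-]) = 2.09 × 10^-6
Here C₀/Kb ≈ 32.5, so the small-[OH-] approximation fails. Use the quadratic:
[OH-] = [−2.09e-06 + √(2.09e-06² + 5.68e-10)]/2 = 1.09 × 10^-5 M
pOH = 4.96, so pH = 14.00 − pOH = 9.04

pH = 9.04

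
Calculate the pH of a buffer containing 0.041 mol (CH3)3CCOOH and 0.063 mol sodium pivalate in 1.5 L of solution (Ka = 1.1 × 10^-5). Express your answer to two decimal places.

pKa = −log(1.1 × 10^-5) = 4.959
Henderson–Hasselbalch: pH = pKa + log([(CH3)3CCOO-]/[(CH3)3CCOOH]) = 4.959 + log(0.063/0.041)
pH = 4.959 + (+0.187) = 5.15

pH = 5.15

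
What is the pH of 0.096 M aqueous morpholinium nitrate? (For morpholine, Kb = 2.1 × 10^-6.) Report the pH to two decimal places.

C4H8ONH2+ is the conjugate acid of the weak base C4H8ONH.
Ka = Kw/Kb = 1.0×10^-14 / 2.1 × 10^-6 = 4.76 × 10^-9
From the ICE table, Ka = [H+]²/(0.096 − [H+]) = 4.76 × 10^-9.
Neglecting [H+] in the denominator: [H+] = √(4.76 × 10^-9 × 0.096) = 2.14 × 10^-5 M
pH = −log(2.14 × 10^-5) = 4.67

pH = 4.67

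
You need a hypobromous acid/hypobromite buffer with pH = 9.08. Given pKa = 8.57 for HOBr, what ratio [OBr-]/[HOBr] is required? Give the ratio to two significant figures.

ratio = 3.2

pH = pKa + log(r) ⇒ log(r) = 9.08 − 8.57 = +0.51
r = [OBr-]/[HOBr] = 10^(+0.51) = 3.24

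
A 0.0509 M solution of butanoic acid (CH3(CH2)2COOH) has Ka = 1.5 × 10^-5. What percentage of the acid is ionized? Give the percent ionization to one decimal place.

1.7%

CH3(CH2)2COOH ⇌ CH3(CH2)2COO- + H+; let x = [H+] at equilibrium.
x ≈ √(Ka·C₀) = √(1.5 × 10^-5 × 0.0509) = 8.74 × 10^-4 M
% ionization = x/C₀ × 100% = 8.74 × 10^-4/0.0509 × 100% = 1.7%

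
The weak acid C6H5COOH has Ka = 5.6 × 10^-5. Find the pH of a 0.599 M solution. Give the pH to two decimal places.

pH = 2.24

C6H5COOH ⇌ C6H5COO- + H+
Ka = [H+]²/(0.599 − [H+]) = 5.6 × 10^-5
Assume [H+] ≪ 0.599: [H+] ≈ √(5.6 × 10^-5 × 0.599) = 5.79 × 10^-3 M
Check: 0.97% ionized — well under 5%, approximation valid.
pH = −log(5.79 × 10^-3) = 2.24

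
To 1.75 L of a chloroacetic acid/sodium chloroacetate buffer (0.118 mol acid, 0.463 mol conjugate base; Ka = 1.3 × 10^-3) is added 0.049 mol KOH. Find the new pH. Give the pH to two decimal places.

pH = 3.76

OH- converts ClCH2COOH to ClCH2COO-: ClCH2COOH → 0.069 mol, ClCH2COO- → 0.512 mol.
pKa = −log(1.3 × 10^-3) = 2.886
pH = pKa + log([A⁻]/[HA]) = 2.886 + log(0.512/0.069) = 2.886 +0.870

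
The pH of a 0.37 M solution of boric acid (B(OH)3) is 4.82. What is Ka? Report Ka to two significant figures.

Ka = 6.2 × 10^-10

[H+] = 10^(-4.82) = 1.51 × 10^-5 M
At equilibrium [HA] = 0.37 − 1.51 × 10^-5 = 3.70 × 10^-1 M
Ka = [H+][A-]/[HA] = (1.51 × 10^-5)² / 3.70 × 10^-1 = 6.2 × 10^-10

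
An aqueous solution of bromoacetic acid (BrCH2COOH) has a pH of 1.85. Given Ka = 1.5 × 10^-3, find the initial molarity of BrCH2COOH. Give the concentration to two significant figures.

[H+] = 10^(-1.85) = 1.41 × 10^-2 M = x
Ka = x²/(C₀ − x) ⇒ C₀ = x + x²/Ka
C₀ = 1.41 × 10^-2 + (1.41 × 10^-2)²/(1.5 × 10^-3) = 1.47 × 10^-1 M

C₀ = 1.5 × 10^-1 M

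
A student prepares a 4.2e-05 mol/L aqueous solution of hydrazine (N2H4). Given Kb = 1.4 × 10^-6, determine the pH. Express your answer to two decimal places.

pH = 8.85

N2H4 + H2O ⇌ N2H5+ + OH-
Let x = [OH-] at equilibrium. Kb = x²/(4.2e-05 − x).
x is not negligible relative to C₀; solve x² + 1.4e-06·x − 5.88e-11 = 0.
x = (−Kb + √(Kb² + 4·Kb·C₀))/2 = 7.00 × 10^-6 M
pOH = 5.15, so pH = 14.00 − pOH = 8.85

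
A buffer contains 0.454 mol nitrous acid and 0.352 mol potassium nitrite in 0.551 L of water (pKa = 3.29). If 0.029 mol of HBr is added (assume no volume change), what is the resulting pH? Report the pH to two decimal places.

pH = 3.12

After neutralization: n(HNO2) = 0.483 mol, n(NO2-) = 0.323 mol.
pH = pKa + log(n_NO2-/n_HNO2) = 3.29 + log(0.323/0.483) = 3.29 + (-0.175)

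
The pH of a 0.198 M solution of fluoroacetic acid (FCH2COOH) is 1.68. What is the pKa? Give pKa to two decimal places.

pKa = 2.61

[H+] = 10^(-1.68) = 2.09 × 10^-2 M
At equilibrium [HA] = 0.198 − 2.09 × 10^-2 = 1.77 × 10^-1 M
Ka = [H+][A-]/[HA] = (2.09 × 10^-2)² / 1.77 × 10^-1 = 2.47 × 10^-3
pKa = -log(2.47 × 10^-3) = 2.61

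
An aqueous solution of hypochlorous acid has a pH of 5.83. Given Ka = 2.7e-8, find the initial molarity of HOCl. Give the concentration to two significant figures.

C₀ = 8.3 × 10^-5 M

[H+] = 10^(-5.83) = 1.48 × 10^-6 M = x
Ka = x²/(C₀ − x) ⇒ C₀ = x + x²/Ka
C₀ = 1.48 × 10^-6 + (1.48 × 10^-6)²/(2.7 × 10^-8) = 8.26 × 10^-5 M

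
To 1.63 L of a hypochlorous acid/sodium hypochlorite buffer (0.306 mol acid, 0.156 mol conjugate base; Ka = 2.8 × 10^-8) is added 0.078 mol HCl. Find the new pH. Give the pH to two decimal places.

Added H+ converts OCl- to HOCl: HOCl → 0.384 mol, OCl- → 0.078 mol.
pKa = −log(2.8 × 10^-8) = 7.553
pH = pKa + log([A⁻]/[HA]) = 7.553 + log(0.078/0.384) = 7.553 -0.692

pH = 6.86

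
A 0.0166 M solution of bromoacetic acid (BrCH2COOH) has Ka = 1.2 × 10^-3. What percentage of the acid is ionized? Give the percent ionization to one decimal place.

23.5%

BrCH2COOH ⇌ BrCH2COO- + H+; let x = [H+] at equilibrium.
Solve x² + 0.0012x − 1.99e-05 = 0 → x = 3.90 × 10^-3 M
% ionization = x/C₀ × 100% = 3.90 × 10^-3/0.0166 × 100% = 23.5%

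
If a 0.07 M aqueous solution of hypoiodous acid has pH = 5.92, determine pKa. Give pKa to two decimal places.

pKa = 10.69

[H+] = 10^(-5.92) = 1.20 × 10^-6 M
At equilibrium [HA] = 0.07 − 1.20 × 10^-6 = 7.00 × 10^-2 M
Ka = [H+][A-]/[HA] = (1.20 × 10^-6)² / 7.00 × 10^-2 = 2.06 × 10^-11
pKa = -log(2.06 × 10^-11) = 10.69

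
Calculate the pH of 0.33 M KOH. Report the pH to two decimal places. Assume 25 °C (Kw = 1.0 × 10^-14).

pH = 13.52

KOH is a strong base; [OH-] = 0.33 M.
pOH = -log(0.33) = 0.48
pH = 14.00 - 0.48 = 13.52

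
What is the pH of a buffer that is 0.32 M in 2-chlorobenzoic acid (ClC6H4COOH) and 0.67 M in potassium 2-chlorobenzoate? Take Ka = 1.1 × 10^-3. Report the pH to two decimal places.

pH = 3.28

pKa = −log(1.1 × 10^-3) = 2.959
pH = pKa + log([A⁻]/[HA]) = 2.959 + log(0.67/0.32)
pH = 2.959 + (+0.321) = 3.28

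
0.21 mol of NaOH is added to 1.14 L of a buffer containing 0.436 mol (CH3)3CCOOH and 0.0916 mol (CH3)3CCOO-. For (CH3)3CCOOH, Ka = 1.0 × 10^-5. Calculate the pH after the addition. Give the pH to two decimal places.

After neutralization: n((CH3)3CCOOH) = 0.226 mol, n((CH3)3CCOO-) = 0.302 mol.
pKa = −log(1.0 × 10^-5) = 5.000
pH = pKa + log([A⁻]/[HA]) = 5.000 + log(0.302/0.226) = 5.000 +0.126

pH = 5.13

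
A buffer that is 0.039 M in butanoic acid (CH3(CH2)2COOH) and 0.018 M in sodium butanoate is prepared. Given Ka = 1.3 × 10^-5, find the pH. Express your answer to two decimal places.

pKa = −log(1.3 × 10^-5) = 4.886
pH = pKa + log([A⁻]/[HA]) = 4.886 + log(0.018/0.039)
pH = 4.886 + (-0.336) = 4.55

pH = 4.55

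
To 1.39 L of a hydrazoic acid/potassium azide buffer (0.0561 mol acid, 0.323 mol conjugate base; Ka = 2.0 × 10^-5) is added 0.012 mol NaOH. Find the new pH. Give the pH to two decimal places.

pH = 5.58

After neutralization: n(HN3) = 0.0441 mol, n(N3-) = 0.335 mol.
pKa = −log(2.0 × 10^-5) = 4.699
pH = pKa + log(n_N3-/n_HN3) = 4.699 + log(0.335/0.0441) = 4.699 + (+0.881)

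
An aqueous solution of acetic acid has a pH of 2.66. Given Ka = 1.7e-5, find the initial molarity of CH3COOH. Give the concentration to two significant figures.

C₀ = 2.8 × 10^-1 M

[H+] = 10^(-2.66) = 2.19 × 10^-3 M = x
Ka = x²/(C₀ − x) ⇒ C₀ = x + x²/Ka
C₀ = 2.19 × 10^-3 + (2.19 × 10^-3)²/(1.7 × 10^-5) = 2.84 × 10^-1 M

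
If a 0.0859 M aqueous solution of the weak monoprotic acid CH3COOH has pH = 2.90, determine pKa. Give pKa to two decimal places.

[H+] = 10^(-2.90) = 1.26 × 10^-3 M
At equilibrium [HA] = 0.0859 − 1.26 × 10^-3 = 8.46 × 10^-2 M
Ka = [H+][A-]/[HA] = (1.26 × 10^-3)² / 8.46 × 10^-2 = 1.88 × 10^-5
pKa = -log(1.88 × 10^-5) = 4.73

pKa = 4.73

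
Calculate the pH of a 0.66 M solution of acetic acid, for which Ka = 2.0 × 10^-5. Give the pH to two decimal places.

pH = 2.44

CH3COOH ⇌ CH3COO- + H+
Let x = [H+] at equilibrium. Ka = x²/(0.66 − x).
Neglecting x in the denominator: x = √(2.0 × 10^-5 × 0.66) = 3.63 × 10^-3 M
pH = −log(3.63 × 10^-3) = 2.44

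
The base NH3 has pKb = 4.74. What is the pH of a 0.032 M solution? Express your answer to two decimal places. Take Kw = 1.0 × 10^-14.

NH3 + H2O ⇌ NH4+ + OH-
Kb = 10^(−4.74) = 1.82 × 10^-5
Kb = [OH-]²/(0.032 − [OH-]) = 1.82 × 10^-5
Since Kb ≪ C₀, [OH-] ≈ √(Kb·C₀) = 7.63 × 10^-4 M.
Check: 2.4% ionized — well under 5%, approximation valid.
pOH = 3.12, so pH = 14.00 − pOH = 10.88

pH = 10.88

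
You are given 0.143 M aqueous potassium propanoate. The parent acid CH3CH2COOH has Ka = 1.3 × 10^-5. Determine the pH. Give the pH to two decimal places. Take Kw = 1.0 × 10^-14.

pH = 9.02

CH3CH2COO- is the conjugate base of the weak acid CH3CH2COOH.
Kb = Kw/Ka = 1.0×10^-14 / 1.3 × 10^-5 = 7.69 × 10^-10
Kb = [OH-]²/(0.143 − [OH-]) = 7.69 × 10^-10
Neglecting [OH-] in the denominator: [OH-] = √(7.69 × 10^-10 × 0.143) = 1.05 × 10^-5 M
([OH-]/C₀ = 0.0073% < 5%, so the approximation holds.)
pOH = −log(1.05 × 10^-5) = 4.98; pH = 14.00 − 4.98 = 9.02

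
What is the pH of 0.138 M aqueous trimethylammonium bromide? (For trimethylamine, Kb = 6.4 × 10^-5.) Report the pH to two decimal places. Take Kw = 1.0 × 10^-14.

pH = 5.33

(CH3)3NH+ is the conjugate acid of the weak base (CH3)3N.
Ka = Kw/Kb = 1.0×10^-14 / 6.4 × 10^-5 = 1.56 × 10^-10
Let x = [H+] at equilibrium. Ka = x²/(0.138 − x).
Assume x ≪ 0.138: x ≈ √(1.56 × 10^-10 × 0.138) = 4.64 × 10^-6 M
(x/C₀ = 0.0034% < 5%, so the approximation holds.)
pH = −log(4.64 × 10^-6) = 5.33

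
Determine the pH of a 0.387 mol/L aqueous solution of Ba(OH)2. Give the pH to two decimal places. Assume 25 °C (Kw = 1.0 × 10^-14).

pH = 13.89

Ba(OH)2 is a strong base (each formula unit releases 2 OH-); [OH-] = 0.774 M.
pOH = -log(0.774) = 0.11
pH = 14.00 - 0.11 = 13.89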